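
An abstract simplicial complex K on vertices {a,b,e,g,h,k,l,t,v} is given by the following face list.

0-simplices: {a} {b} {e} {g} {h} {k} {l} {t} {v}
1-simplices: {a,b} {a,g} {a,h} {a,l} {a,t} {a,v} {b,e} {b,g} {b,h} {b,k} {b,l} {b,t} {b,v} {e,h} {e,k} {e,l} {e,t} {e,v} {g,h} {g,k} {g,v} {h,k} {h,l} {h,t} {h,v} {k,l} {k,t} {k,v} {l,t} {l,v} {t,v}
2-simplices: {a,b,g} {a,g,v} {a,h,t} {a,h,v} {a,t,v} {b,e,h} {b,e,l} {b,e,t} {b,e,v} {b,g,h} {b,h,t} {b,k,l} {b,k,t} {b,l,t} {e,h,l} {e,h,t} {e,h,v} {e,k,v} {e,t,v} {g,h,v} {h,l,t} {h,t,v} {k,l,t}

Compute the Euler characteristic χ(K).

χ(K)=1

n_0=9 n_1=31 n_2=23
χ=+9−31+23=1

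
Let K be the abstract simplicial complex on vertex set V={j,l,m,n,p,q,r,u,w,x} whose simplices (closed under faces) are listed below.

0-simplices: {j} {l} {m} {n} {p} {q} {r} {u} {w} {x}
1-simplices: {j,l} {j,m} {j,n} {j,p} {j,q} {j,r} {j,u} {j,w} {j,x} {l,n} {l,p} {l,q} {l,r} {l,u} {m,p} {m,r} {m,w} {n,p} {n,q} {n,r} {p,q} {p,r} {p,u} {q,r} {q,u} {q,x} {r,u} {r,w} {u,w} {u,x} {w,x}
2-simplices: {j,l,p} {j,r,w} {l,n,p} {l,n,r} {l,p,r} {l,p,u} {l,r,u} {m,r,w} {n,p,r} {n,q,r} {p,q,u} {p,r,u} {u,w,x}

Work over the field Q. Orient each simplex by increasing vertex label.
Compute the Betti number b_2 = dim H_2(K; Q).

n_0=10 n_1=31 n_2=13  [Q]
∂1: piv[jl,jm,jn,jp,jq,jr,ju,jw,jx] rk=9  ker:ln,lp,lq,lr,lu,mp,mr,mw,np,nq,nr,pq,pr,pu,qr,qu,qx,ru,rw,uw,ux,wx
∂2: piv[jlp,jrw,lnp,lnr,lpr,lpu,lru,mrw,nqr,pqu,uwx] rk=11  ker:npr,pru
b_2=(13−11)−0=2

b_2=2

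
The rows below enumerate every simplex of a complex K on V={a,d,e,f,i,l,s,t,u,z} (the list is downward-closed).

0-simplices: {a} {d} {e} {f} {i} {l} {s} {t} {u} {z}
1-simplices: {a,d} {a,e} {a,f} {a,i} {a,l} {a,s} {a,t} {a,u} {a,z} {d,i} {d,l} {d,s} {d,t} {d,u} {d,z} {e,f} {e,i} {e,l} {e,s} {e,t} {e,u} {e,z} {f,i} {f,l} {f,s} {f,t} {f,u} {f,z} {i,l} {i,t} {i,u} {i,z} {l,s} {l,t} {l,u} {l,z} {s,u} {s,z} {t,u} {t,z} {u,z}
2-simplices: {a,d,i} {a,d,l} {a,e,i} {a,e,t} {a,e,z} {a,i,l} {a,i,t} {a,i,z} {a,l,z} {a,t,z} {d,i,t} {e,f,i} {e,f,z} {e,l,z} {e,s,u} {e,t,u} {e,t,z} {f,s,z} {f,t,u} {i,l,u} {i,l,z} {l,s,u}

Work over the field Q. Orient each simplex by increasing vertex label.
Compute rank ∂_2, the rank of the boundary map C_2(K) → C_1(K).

n_0=10 n_1=41 n_2=22  [Q]
∂1: piv[ad,ae,af,ai,al,as,at,au,az] rk=9  ker:di,dl,ds,dt,du,dz,ef,ei,el,es,et,eu,ez,fi,fl,fs,ft,fu,fz,il,it,iu,iz,ls,lt,lu,lz,su,sz,tu,tz,uz
∂2: piv[adi,adl,aei,aet,aez,ail,ait,aiz,alz,atz,dit,efi,efz,elz,esu,etu,fsz,ftu,ilu,lsu] rk=20  ker:etz,ilz
rk∂_2=20

rank∂_2=20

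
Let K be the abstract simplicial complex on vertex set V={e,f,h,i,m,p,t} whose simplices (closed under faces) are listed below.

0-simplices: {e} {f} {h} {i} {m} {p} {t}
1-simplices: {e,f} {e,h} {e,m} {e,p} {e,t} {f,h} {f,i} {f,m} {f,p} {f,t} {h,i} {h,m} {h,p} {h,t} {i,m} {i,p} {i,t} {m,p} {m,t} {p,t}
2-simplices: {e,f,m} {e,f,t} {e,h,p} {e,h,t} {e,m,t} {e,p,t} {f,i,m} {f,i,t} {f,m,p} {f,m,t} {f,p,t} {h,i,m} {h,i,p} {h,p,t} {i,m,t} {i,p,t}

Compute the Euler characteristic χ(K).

χ(K)=3

n_0=7 n_1=20 n_2=16
χ=+7−20+16=3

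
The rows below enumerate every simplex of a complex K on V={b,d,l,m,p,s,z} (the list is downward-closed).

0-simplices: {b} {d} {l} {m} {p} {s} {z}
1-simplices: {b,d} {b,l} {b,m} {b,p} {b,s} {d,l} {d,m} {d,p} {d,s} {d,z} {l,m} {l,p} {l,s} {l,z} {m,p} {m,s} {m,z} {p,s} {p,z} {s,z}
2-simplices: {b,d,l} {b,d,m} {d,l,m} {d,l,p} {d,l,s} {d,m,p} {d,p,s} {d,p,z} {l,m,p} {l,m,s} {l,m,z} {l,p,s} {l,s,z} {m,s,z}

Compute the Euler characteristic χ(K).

n_0=7 n_1=20 n_2=14
χ=+7−20+14=1

χ(K)=1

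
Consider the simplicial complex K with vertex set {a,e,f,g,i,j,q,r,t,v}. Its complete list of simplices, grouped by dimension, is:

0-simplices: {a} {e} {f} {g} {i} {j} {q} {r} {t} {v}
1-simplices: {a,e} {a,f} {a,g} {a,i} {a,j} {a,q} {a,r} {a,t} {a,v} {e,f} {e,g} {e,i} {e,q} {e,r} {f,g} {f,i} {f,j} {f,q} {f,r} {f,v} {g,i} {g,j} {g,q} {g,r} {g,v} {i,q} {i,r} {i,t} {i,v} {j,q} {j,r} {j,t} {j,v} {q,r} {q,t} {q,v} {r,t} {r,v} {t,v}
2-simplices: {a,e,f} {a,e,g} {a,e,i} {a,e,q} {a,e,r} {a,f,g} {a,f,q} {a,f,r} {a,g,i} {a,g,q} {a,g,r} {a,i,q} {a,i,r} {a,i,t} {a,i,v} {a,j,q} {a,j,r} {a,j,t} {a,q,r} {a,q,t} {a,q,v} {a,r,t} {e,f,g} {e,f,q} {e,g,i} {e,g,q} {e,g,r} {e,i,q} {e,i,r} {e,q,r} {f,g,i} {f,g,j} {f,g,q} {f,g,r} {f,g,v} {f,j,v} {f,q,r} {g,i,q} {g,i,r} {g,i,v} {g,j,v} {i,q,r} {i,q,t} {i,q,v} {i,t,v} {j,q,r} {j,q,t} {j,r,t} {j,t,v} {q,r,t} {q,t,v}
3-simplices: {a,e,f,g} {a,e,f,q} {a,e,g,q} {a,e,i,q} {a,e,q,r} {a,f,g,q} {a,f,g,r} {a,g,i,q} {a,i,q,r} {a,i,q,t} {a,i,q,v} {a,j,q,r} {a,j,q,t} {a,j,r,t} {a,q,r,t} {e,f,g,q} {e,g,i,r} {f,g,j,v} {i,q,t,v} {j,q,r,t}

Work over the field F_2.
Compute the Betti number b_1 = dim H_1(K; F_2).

n_0=10 n_1=39 n_2=51 n_3=20  [Z2]
∂1: piv[ae,af,ag,ai,aj,aq,ar,at,av] rk=9  ker:ef,eg,ei,eq,er,fg,fi,fj,fq,fr,fv,gi,gj,gq,gr,gv,iq,ir,it,iv,jq,jr,jt,jv,qr,qt,qv,rt,rv,tv
∂2: piv[aef,aeg,aei,aeq,aer,afg,afq,afr,agi,agq,agr,aiq,air,ait,aiv,ajq,ajr,ajt,aqr,aqt,aqv,art,fgi,fgj,fgv,fjv,giv,itv,jtv] rk=29  ker:efg,efq,egi,egq,egr,eiq,eir,eqr,fgq,fgr,fqr,giq,gir,gjv,iqr,iqt,iqv,jqr,jqt,jrt,qrt,qtv
∂3: piv[aefg,aefq,aegq,aeiq,aeqr,afgq,afgr,agiq,aiqr,aiqt,aiqv,ajqr,ajqt,ajrt,aqrt,egir,fgjv,iqtv] rk=18  ker:efgq,jqrt
b_1=(39−9)−29=1

b_1=1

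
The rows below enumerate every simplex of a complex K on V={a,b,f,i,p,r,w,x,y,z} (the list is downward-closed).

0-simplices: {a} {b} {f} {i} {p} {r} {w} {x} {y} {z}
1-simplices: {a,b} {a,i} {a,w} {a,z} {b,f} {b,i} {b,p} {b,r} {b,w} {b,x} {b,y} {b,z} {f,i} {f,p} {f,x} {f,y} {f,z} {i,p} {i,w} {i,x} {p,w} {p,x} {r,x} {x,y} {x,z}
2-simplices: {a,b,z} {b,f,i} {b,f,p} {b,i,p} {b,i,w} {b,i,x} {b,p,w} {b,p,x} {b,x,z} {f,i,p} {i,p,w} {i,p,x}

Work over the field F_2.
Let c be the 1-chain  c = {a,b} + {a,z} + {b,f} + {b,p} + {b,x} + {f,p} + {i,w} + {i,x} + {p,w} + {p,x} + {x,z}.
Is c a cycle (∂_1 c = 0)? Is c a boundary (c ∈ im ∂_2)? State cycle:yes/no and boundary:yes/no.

n_0=10 n_1=25 n_2=12  [Z2]
∂1: piv[ab,ai,aw,az,bf,bp,br,bx,by] rk=9  ker:bi,bw,bz,fi,fp,fx,fy,fz,ip,iw,ix,pw,px,rx,xy,xz
∂2: piv[abz,bfi,bfp,bip,biw,bix,bpw,bpx,bxz] rk=9  ker:fip,ipw,ipx
∂1c = 0
c vs im∂2: reduces to 0 ⇒ boundary

cycle:yes boundary:yes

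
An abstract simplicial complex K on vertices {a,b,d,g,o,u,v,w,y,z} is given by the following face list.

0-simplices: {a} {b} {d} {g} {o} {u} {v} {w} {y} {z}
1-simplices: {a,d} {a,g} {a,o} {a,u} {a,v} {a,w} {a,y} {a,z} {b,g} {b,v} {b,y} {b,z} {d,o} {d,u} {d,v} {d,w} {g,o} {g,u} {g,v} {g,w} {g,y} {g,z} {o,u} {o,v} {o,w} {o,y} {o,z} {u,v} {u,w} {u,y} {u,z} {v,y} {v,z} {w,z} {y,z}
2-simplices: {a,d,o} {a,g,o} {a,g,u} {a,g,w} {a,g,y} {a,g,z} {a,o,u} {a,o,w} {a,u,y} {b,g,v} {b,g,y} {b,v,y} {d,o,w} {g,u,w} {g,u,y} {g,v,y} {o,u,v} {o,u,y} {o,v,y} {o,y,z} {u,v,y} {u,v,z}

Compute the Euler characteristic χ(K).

χ(K)=-3

n_0=10 n_1=35 n_2=22
χ=+10−35+22=-3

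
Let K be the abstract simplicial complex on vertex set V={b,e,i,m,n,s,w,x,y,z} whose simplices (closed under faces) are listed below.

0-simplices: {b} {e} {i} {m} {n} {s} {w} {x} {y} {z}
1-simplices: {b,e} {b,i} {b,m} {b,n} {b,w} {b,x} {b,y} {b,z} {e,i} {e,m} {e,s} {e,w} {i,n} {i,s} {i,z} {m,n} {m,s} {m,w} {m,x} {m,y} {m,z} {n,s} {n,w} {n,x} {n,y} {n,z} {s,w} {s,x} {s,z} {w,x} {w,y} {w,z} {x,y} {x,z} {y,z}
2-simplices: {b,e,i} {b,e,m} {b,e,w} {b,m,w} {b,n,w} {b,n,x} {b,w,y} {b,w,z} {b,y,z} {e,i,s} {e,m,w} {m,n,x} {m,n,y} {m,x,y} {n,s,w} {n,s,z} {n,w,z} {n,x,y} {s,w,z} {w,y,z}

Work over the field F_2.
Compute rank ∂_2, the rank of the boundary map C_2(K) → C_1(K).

rank∂_2=16

n_0=10 n_1=35 n_2=20  [Z2]
∂1: piv[be,bi,bm,bn,bw,bx,by,bz,es] rk=9  ker:ei,em,ew,in,is,iz,mn,ms,mw,mx,my,mz,ns,nw,nx,ny,nz,sw,sx,sz,wx,wy,wz,xy,xz,yz
∂2: piv[bei,bem,bew,bmw,bnw,bnx,bwy,bwz,byz,eis,mnx,mny,mxy,nsw,nsz,nwz] rk=16  ker:emw,nxy,swz,wyz
rk∂_2=16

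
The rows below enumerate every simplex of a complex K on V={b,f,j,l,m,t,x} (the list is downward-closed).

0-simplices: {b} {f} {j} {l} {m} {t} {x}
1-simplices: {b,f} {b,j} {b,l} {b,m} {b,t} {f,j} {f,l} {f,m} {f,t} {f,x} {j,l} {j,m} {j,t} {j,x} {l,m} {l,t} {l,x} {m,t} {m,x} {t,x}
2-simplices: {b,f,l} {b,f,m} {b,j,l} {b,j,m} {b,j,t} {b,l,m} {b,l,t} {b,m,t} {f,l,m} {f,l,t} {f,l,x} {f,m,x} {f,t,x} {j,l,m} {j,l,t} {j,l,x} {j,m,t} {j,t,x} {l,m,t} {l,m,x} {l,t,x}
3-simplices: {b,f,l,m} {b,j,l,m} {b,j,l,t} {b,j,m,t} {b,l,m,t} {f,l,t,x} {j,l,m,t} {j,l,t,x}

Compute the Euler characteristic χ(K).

χ(K)=0

n_0=7 n_1=20 n_2=21 n_3=8
χ=+7−20+21−8=0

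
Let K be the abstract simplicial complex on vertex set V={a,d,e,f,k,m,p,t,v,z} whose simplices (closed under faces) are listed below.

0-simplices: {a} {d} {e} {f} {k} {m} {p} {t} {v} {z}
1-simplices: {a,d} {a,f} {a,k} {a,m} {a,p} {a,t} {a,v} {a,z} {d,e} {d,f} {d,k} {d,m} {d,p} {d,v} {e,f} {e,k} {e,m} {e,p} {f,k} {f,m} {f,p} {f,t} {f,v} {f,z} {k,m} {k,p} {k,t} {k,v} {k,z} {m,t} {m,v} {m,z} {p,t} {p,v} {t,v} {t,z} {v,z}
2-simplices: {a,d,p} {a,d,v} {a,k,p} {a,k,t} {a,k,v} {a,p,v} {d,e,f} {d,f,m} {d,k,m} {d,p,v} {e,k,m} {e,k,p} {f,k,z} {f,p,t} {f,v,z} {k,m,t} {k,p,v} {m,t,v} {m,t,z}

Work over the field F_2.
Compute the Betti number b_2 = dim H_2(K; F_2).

n_0=10 n_1=37 n_2=19  [Z2]
∂1: piv[ad,af,ak,am,ap,at,av,az,de] rk=9  ker:df,dk,dm,dp,dv,ef,ek,em,ep,fk,fm,fp,ft,fv,fz,km,kp,kt,kv,kz,mt,mv,mz,pt,pv,tv,tz,vz
∂2: piv[adp,adv,akp,akt,akv,apv,def,dfm,dkm,ekm,ekp,fkz,fpt,fvz,kmt,mtv,mtz] rk=17  ker:dpv,kpv
b_2=(19−17)−0=2

b_2=2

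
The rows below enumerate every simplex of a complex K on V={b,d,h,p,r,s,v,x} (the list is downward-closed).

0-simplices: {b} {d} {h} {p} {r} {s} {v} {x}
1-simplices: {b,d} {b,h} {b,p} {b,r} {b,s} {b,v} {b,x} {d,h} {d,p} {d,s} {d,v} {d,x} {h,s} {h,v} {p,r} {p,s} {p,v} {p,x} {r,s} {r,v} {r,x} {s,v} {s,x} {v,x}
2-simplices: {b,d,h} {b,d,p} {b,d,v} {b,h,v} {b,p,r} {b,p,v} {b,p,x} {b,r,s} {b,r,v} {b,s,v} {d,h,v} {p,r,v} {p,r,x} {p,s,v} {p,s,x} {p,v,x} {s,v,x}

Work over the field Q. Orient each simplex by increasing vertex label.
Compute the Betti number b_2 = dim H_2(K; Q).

b_2=3

n_0=8 n_1=24 n_2=17  [Q]
∂1: piv[bd,bh,bp,br,bs,bv,bx] rk=7  ker:dh,dp,ds,dv,dx,hs,hv,pr,ps,pv,px,rs,rv,rx,sv,sx,vx
∂2: piv[bdh,bdp,bdv,bhv,bpr,bpv,bpx,brs,brv,bsv,prx,psv,psx,pvx] rk=14  ker:dhv,prv,svx
b_2=(17−14)−0=3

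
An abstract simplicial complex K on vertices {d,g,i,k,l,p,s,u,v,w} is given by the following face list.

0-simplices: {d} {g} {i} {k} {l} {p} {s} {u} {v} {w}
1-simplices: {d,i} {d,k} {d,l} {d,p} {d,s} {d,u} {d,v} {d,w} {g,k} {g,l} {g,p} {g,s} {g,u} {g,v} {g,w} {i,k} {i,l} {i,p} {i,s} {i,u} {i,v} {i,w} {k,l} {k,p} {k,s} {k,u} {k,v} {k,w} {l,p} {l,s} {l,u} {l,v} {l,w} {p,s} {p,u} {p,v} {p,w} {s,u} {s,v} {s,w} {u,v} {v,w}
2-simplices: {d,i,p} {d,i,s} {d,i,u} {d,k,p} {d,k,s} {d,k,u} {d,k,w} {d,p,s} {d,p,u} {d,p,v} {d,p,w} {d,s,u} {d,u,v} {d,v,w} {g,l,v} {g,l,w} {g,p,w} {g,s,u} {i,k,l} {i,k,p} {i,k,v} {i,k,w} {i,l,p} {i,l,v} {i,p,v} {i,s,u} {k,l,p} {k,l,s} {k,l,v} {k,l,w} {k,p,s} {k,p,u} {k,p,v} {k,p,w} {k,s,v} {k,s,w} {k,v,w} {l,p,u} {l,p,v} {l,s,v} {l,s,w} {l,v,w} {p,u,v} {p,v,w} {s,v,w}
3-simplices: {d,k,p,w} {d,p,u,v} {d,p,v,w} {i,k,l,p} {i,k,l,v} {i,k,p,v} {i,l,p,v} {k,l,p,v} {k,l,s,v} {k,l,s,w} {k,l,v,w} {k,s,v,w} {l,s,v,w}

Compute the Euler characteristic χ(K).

n_0=10 n_1=42 n_2=45 n_3=13
χ=+10−42+45−13=0

χ(K)=0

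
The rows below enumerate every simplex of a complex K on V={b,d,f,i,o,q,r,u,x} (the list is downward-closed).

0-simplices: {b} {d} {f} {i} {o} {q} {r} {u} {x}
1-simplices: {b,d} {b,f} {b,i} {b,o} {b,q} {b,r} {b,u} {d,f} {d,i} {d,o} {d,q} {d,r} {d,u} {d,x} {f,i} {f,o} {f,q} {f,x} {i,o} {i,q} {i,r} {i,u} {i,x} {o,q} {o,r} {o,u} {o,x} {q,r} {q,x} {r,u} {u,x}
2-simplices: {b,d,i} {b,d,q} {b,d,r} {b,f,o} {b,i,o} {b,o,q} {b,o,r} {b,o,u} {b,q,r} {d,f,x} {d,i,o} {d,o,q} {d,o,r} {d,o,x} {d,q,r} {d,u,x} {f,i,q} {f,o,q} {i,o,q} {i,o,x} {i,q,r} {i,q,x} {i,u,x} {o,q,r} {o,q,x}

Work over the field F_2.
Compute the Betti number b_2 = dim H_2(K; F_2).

n_0=9 n_1=31 n_2=25  [Z2]
∂1: piv[bd,bf,bi,bo,bq,br,bu,dx] rk=8  ker:df,di,do,dq,dr,du,fi,fo,fq,fx,io,iq,ir,iu,ix,oq,or,ou,ox,qr,qx,ru,ux
∂2: piv[bdi,bdq,bdr,bfo,bio,boq,bor,bou,bqr,dfx,dio,dox,dux,fiq,foq,ioq,iox,iqr,iqx,iux] rk=20  ker:doq,dor,dqr,oqr,oqx
b_2=(25−20)−0=5

b_2=5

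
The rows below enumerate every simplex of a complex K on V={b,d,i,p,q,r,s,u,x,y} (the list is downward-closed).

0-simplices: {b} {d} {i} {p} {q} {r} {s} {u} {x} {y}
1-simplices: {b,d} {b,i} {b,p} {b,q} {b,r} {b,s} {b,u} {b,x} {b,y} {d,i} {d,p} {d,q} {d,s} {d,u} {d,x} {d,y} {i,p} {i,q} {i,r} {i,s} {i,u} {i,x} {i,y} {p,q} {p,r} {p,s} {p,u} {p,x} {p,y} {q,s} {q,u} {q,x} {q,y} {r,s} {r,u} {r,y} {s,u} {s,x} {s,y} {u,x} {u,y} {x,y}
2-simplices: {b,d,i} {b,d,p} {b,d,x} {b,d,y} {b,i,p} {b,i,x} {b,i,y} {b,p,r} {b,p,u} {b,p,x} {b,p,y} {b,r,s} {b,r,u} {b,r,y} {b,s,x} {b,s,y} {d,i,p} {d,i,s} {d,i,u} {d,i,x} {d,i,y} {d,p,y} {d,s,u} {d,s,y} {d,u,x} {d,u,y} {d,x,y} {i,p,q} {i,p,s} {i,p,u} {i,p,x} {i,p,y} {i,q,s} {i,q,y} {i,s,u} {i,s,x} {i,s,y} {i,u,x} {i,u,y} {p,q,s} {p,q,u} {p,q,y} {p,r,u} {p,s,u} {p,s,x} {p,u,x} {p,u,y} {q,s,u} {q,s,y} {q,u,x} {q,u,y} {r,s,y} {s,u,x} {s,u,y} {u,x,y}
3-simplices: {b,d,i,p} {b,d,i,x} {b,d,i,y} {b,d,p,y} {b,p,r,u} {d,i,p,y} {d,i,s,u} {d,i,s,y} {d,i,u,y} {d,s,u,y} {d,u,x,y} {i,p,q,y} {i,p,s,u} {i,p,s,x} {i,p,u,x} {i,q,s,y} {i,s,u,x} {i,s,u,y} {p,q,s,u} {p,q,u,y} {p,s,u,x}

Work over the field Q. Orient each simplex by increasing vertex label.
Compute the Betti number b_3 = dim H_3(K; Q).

n_0=10 n_1=42 n_2=55 n_3=21  [Q]
∂1: piv[bd,bi,bp,bq,br,bs,bu,bx,by] rk=9  ker:di,dp,dq,ds,du,dx,dy,ip,iq,ir,is,iu,ix,iy,pq,pr,ps,pu,px,py,qs,qu,qx,qy,rs,ru,ry,su,sx,sy,ux,uy,xy
∂2: piv[bdi,bdp,bdx,bdy,bip,bix,biy,bpr,bpu,bpx,bpy,brs,bru,bry,bsx,bsy,dis,diu,dsu,dsy,dux,duy,dxy,ipq,ips,ipu,iqs,iqy,pqu,qux] rk=30  ker:dip,dix,diy,dpy,ipx,ipy,isu,isx,isy,iux,iuy,pqs,pqy,pru,psu,psx,pux,puy,qsu,qsy,quy,rsy,sux,suy,uxy
∂3: piv[bdip,bdix,bdiy,bdpy,bpru,dipy,disu,disy,diuy,dsuy,duxy,ipqy,ipsu,ipsx,ipux,iqsy,isux,pqsu,pquy] rk=19  ker:isuy,psux
b_3=(21−19)−0=2

b_3=2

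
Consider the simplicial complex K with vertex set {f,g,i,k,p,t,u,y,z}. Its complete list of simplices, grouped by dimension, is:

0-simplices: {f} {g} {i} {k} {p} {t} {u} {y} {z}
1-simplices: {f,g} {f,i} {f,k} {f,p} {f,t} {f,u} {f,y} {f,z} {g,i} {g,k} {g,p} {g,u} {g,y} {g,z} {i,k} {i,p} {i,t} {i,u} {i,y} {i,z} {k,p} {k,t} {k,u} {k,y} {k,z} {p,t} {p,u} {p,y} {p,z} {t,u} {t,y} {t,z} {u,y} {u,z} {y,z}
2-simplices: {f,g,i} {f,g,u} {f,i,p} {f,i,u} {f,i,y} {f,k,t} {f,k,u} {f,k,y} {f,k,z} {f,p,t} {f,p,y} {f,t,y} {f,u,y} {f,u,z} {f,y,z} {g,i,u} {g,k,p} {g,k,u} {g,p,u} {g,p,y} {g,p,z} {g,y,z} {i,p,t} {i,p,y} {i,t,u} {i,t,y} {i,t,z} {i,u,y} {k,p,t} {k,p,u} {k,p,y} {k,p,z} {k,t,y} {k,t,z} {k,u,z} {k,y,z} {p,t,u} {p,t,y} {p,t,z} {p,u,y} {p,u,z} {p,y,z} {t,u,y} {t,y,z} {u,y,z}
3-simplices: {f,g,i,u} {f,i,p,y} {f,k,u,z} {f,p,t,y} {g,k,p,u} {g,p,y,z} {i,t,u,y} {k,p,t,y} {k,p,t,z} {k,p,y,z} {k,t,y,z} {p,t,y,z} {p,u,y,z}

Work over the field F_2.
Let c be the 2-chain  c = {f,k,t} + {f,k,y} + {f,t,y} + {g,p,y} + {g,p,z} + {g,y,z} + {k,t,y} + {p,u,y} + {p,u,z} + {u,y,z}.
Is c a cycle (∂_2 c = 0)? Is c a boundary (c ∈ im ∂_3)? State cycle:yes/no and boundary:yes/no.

n_0=9 n_1=35 n_2=45 n_3=13  [Z2]
∂1: piv[fg,fi,fk,fp,ft,fu,fy,fz] rk=8  ker:gi,gk,gp,gu,gy,gz,ik,ip,it,iu,iy,iz,kp,kt,ku,ky,kz,pt,pu,py,pz,tu,ty,tz,uy,uz,yz
∂2: piv[fgi,fgu,fip,fiu,fiy,fkt,fku,fky,fkz,fpt,fpy,fty,fuy,fuz,fyz,gkp,gku,gpu,gpy,gpz,gyz,ipt,itu,itz,kpt,ktz] rk=26  ker:giu,ipy,ity,iuy,kpu,kpy,kpz,kty,kuz,kyz,ptu,pty,ptz,puy,puz,pyz,tuy,tyz,uyz
∂3: piv[fgiu,fipy,fkuz,fpty,gkpu,gpyz,ituy,kpty,kptz,kpyz,ktyz,puyz] rk=12  ker:ptyz
∂2c = 0
c vs im∂3: residual ≠ 0 ⇒ not boundary

cycle:yes boundary:no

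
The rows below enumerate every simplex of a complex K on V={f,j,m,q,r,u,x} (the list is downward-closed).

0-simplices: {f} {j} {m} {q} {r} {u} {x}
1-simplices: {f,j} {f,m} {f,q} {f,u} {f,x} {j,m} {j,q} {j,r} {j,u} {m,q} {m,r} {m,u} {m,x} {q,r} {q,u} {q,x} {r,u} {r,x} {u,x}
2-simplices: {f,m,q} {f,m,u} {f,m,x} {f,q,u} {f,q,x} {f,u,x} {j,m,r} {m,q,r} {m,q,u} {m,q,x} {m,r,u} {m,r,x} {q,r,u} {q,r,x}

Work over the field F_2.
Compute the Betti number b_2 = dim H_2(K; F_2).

n_0=7 n_1=19 n_2=14  [Z2]
∂1: piv[fj,fm,fq,fu,fx,jr] rk=6  ker:jm,jq,ju,mq,mr,mu,mx,qr,qu,qx,ru,rx,ux
∂2: piv[fmq,fmu,fmx,fqu,fqx,fux,jmr,mqr,mru,mrx] rk=10  ker:mqu,mqx,qru,qrx
b_2=(14−10)−0=4

b_2=4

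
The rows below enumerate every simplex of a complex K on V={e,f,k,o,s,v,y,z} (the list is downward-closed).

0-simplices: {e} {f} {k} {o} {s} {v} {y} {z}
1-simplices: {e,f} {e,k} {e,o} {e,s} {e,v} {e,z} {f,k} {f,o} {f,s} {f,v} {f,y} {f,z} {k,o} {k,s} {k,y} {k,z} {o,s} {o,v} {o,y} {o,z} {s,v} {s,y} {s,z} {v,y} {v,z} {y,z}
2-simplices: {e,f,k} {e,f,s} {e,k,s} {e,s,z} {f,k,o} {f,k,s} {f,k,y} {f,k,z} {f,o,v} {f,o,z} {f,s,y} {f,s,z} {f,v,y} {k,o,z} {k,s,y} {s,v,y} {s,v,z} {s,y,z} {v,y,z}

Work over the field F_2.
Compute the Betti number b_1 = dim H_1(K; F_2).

b_1=4

n_0=8 n_1=26 n_2=19  [Z2]
∂1: piv[ef,ek,eo,es,ev,ez,fy] rk=7  ker:fk,fo,fs,fv,fz,ko,ks,ky,kz,os,ov,oy,oz,sv,sy,sz,vy,vz,yz
∂2: piv[efk,efs,eks,esz,fko,fky,fkz,fov,foz,fsy,fsz,fvy,svy,svz,syz] rk=15  ker:fks,koz,ksy,vyz
b_1=(26−7)−15=4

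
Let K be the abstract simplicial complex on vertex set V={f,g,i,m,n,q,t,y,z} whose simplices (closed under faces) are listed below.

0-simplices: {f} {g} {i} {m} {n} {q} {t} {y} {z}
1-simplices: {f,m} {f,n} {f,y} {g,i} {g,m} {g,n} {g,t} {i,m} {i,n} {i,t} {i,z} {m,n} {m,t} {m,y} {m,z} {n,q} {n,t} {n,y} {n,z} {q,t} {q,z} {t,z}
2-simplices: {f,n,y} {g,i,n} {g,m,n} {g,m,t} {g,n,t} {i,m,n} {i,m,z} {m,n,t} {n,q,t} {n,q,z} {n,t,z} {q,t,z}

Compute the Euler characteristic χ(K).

n_0=9 n_1=22 n_2=12
χ=+9−22+12=-1

χ(K)=-1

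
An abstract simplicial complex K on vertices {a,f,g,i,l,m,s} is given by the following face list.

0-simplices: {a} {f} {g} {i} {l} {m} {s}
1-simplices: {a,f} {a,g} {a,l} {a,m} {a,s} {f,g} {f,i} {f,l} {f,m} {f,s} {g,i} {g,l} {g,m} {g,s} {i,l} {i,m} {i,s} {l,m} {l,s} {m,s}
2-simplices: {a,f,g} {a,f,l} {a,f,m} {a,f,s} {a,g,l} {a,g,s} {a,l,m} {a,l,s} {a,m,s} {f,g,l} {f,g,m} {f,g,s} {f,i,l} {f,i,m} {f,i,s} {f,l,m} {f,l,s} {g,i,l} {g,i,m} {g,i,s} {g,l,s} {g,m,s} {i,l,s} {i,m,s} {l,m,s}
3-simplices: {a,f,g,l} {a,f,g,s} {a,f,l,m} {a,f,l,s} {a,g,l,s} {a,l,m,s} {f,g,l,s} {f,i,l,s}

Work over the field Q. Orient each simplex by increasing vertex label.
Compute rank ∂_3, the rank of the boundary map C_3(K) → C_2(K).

rank∂_3=7

n_0=7 n_1=20 n_2=25 n_3=8  [Q]
∂1: piv[af,ag,al,am,as,fi] rk=6  ker:fg,fl,fm,fs,gi,gl,gm,gs,il,im,is,lm,ls,ms
∂2: piv[afg,afl,afm,afs,agl,ags,alm,als,ams,fgm,fil,fim,fis,gil] rk=14  ker:fgl,fgs,flm,fls,gim,gis,gls,gms,ils,ims,lms
∂3: piv[afgl,afgs,aflm,afls,agls,alms,fils] rk=7  ker:fgls
rk∂_3=7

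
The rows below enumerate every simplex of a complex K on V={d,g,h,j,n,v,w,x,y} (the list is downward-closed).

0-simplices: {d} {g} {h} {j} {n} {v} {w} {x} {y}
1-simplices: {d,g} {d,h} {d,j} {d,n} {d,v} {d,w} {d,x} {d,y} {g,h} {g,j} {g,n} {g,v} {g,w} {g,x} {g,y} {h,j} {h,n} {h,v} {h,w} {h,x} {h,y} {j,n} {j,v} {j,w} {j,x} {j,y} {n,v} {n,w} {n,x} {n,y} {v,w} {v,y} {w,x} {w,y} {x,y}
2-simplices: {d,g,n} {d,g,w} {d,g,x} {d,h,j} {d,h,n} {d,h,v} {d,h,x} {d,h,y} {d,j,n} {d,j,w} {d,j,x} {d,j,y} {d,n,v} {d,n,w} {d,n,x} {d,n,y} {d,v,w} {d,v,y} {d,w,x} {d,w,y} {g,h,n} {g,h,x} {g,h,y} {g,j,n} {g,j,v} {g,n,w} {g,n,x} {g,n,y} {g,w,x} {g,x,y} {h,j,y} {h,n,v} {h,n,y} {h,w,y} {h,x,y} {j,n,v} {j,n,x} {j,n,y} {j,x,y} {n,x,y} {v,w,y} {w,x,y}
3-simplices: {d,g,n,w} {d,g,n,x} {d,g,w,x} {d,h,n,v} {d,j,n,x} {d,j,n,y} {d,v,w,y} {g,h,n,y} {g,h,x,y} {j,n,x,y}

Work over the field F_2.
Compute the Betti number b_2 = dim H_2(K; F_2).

b_2=5

n_0=9 n_1=35 n_2=42 n_3=10  [Z2]
∂1: piv[dg,dh,dj,dn,dv,dw,dx,dy] rk=8  ker:gh,gj,gn,gv,gw,gx,gy,hj,hn,hv,hw,hx,hy,jn,jv,jw,jx,jy,nv,nw,nx,ny,vw,vy,wx,wy,xy
∂2: piv[dgn,dgw,dgx,dhj,dhn,dhv,dhx,dhy,djn,djw,djx,djy,dnv,dnw,dnx,dny,dvw,dvy,dwx,dwy,ghn,ghy,gjn,gjv,gxy,hwy,jnv] rk=27  ker:ghx,gnw,gnx,gny,gwx,hjy,hnv,hny,hxy,jnx,jny,jxy,nxy,vwy,wxy
∂3: piv[dgnw,dgnx,dgwx,dhnv,djnx,djny,dvwy,ghny,ghxy,jnxy] rk=10
b_2=(42−27)−10=5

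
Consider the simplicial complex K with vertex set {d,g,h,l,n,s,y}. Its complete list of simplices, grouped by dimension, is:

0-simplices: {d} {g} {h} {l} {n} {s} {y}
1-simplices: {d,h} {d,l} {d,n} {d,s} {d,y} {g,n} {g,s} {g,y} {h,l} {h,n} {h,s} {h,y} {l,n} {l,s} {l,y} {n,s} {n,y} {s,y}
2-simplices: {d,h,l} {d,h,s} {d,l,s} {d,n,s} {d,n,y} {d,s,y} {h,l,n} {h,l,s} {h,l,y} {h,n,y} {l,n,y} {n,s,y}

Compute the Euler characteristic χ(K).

χ(K)=1

n_0=7 n_1=18 n_2=12
χ=+7−18+12=1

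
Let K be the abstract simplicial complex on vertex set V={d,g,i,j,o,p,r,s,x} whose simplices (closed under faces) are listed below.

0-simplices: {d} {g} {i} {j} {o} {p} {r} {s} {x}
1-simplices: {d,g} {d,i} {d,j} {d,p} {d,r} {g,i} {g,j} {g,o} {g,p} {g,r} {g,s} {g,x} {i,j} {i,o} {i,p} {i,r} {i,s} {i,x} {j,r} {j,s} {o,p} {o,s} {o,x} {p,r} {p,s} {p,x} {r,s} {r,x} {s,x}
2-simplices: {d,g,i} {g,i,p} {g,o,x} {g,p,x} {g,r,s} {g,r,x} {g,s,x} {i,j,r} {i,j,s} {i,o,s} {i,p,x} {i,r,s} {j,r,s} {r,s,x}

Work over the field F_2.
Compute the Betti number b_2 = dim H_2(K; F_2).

b_2=2

n_0=9 n_1=29 n_2=14  [Z2]
∂1: piv[dg,di,dj,dp,dr,go,gs,gx] rk=8  ker:gi,gj,gp,gr,ij,io,ip,ir,is,ix,jr,js,op,os,ox,pr,ps,px,rs,rx,sx
∂2: piv[dgi,gip,gox,gpx,grs,grx,gsx,ijr,ijs,ios,ipx,irs] rk=12  ker:jrs,rsx
b_2=(14−12)−0=2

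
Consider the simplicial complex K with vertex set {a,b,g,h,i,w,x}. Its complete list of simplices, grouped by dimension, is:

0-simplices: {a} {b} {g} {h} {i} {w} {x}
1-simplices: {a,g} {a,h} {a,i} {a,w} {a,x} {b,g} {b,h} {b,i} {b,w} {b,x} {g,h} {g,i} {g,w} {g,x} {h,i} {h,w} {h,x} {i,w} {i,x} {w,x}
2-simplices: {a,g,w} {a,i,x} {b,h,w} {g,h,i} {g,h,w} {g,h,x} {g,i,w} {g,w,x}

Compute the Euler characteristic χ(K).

n_0=7 n_1=20 n_2=8
χ=+7−20+8=-5

χ(K)=-5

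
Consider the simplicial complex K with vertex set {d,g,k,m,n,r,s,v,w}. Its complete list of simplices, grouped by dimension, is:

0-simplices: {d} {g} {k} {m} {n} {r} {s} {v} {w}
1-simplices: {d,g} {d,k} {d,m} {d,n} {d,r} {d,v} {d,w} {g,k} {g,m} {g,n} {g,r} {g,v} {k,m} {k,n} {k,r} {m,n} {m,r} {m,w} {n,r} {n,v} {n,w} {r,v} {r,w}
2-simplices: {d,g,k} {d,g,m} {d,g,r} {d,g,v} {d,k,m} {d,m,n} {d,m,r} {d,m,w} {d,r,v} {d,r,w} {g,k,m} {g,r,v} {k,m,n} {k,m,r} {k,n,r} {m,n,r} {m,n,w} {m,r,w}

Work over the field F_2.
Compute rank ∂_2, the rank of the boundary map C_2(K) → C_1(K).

rank∂_2=14

n_0=9 n_1=23 n_2=18  [Z2]
∂1: piv[dg,dk,dm,dn,dr,dv,dw] rk=7  ker:gk,gm,gn,gr,gv,km,kn,kr,mn,mr,mw,nr,nv,nw,rv,rw
∂2: piv[dgk,dgm,dgr,dgv,dkm,dmn,dmr,dmw,drv,drw,kmn,kmr,knr,mnw] rk=14  ker:gkm,grv,mnr,mrw
rk∂_2=14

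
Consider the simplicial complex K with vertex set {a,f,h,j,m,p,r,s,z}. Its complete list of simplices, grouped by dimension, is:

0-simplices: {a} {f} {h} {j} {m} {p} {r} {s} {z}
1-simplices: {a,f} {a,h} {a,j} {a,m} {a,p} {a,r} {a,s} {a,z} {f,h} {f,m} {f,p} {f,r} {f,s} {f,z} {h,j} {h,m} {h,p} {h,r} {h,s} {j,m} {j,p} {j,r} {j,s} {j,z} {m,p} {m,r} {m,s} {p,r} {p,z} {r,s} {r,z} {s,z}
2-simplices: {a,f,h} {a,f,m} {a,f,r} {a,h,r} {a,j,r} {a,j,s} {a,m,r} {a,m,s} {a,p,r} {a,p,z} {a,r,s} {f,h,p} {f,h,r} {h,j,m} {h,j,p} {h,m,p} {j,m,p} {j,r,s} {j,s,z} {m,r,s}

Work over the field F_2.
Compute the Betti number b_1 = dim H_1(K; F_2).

b_1=8

n_0=9 n_1=32 n_2=20  [Z2]
∂1: piv[af,ah,aj,am,ap,ar,as,az] rk=8  ker:fh,fm,fp,fr,fs,fz,hj,hm,hp,hr,hs,jm,jp,jr,js,jz,mp,mr,ms,pr,pz,rs,rz,sz
∂2: piv[afh,afm,afr,ahr,ajr,ajs,amr,ams,apr,apz,ars,fhp,hjm,hjp,hmp,jsz] rk=16  ker:fhr,jmp,jrs,mrs
b_1=(32−8)−16=8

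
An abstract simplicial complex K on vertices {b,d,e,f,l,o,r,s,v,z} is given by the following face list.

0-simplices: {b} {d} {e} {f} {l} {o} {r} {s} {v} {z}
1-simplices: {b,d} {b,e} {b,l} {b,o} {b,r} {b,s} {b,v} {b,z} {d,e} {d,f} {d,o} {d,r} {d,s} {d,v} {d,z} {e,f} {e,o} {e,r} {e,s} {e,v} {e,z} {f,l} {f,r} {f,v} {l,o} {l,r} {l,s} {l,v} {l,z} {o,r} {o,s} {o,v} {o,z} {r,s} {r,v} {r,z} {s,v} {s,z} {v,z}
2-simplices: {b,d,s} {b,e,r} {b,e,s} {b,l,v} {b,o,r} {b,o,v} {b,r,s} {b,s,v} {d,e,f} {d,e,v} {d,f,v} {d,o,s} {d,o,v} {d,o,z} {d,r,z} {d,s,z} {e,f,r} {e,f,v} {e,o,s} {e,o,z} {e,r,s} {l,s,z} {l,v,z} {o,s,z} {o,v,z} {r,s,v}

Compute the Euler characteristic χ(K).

χ(K)=-3

n_0=10 n_1=39 n_2=26
χ=+10−39+26=-3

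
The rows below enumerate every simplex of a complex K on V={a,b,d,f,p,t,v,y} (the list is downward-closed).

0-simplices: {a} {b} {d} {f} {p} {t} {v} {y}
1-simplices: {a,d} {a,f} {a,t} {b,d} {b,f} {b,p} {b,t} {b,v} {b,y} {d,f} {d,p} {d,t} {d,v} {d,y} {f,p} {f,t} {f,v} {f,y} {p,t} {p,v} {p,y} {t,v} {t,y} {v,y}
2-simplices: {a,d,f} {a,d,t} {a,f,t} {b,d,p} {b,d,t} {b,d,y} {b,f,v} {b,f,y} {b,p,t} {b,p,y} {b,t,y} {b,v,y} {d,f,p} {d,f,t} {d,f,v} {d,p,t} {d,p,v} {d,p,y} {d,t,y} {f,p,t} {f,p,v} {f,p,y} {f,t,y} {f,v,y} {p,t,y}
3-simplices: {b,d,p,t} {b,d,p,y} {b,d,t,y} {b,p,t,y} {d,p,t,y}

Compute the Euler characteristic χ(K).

χ(K)=4

n_0=8 n_1=24 n_2=25 n_3=5
χ=+8−24+25−5=4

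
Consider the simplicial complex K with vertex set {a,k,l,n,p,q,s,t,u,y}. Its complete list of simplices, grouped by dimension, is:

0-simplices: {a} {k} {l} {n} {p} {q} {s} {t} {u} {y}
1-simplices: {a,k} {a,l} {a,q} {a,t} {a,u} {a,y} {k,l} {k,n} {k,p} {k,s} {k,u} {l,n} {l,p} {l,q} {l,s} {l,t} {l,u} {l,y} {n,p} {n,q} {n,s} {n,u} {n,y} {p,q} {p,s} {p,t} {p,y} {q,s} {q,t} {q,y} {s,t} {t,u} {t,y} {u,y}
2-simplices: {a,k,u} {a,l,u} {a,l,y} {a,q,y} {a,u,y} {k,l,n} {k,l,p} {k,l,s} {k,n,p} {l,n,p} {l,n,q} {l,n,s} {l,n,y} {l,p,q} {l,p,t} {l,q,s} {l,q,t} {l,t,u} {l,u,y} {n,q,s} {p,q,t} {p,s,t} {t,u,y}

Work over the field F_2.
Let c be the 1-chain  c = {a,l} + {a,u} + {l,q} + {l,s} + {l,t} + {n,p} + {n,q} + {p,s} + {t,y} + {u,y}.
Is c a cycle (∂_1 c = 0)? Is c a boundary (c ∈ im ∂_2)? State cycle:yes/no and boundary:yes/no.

cycle:yes boundary:no

n_0=10 n_1=34 n_2=23  [Z2]
∂1: piv[ak,al,aq,at,au,ay,kn,kp,ks] rk=9  ker:kl,ku,ln,lp,lq,ls,lt,lu,ly,np,nq,ns,nu,ny,pq,ps,pt,py,qs,qt,qy,st,tu,ty,uy
∂2: piv[aku,alu,aly,aqy,auy,kln,klp,kls,knp,lnq,lns,lny,lpq,lpt,lqs,lqt,ltu,pst,tuy] rk=19  ker:lnp,luy,nqs,pqt
∂1c = 0
c vs im∂2: residual ≠ 0 ⇒ not boundary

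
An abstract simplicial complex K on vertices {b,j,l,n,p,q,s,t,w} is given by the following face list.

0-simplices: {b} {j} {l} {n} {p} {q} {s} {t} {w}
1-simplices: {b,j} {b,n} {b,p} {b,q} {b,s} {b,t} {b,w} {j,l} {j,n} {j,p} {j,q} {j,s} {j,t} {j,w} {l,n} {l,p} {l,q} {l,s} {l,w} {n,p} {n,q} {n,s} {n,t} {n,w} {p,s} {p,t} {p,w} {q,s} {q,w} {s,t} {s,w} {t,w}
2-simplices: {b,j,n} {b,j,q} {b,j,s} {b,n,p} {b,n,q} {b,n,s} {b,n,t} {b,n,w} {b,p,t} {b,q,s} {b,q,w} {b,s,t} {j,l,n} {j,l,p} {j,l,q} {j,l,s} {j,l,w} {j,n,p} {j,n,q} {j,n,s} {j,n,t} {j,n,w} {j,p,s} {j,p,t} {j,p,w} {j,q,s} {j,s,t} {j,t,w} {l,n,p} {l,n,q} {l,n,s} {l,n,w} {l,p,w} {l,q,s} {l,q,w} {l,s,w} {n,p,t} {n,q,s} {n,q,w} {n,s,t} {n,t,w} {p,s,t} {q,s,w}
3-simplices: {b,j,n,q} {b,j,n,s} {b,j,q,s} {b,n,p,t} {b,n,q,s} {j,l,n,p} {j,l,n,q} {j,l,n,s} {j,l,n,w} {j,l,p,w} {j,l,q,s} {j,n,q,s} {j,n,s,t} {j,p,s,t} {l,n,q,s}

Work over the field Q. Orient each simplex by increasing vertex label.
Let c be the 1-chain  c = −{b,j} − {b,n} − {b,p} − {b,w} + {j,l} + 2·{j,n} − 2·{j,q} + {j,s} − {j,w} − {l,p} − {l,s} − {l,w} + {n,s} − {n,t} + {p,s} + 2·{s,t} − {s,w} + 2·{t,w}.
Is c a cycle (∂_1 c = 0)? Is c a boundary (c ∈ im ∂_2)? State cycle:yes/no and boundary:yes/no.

n_0=9 n_1=32 n_2=43 n_3=15  [Q]
∂1: piv[bj,bn,bp,bq,bs,bt,bw,jl] rk=8  ker:jn,jp,jq,js,jt,jw,ln,lp,lq,ls,lw,np,nq,ns,nt,nw,ps,pt,pw,qs,qw,st,sw,tw
∂2: piv[bjn,bjq,bjs,bnp,bnq,bns,bnt,bnw,bpt,bqs,bqw,bst,jln,jlp,jlq,jls,jlw,jnp,jnt,jnw,jps,jpw,jtw,lsw] rk=24  ker:jnq,jns,jpt,jqs,jst,lnp,lnq,lns,lnw,lpw,lqs,lqw,npt,nqs,nqw,nst,ntw,pst,qsw
∂3: piv[bjnq,bjns,bjqs,bnpt,bnqs,jlnp,jlnq,jlns,jlnw,jlpw,jlqs,jnst,jpst] rk=13  ker:jnqs,lnqs
∂1c = 4·{b} − 2·{j} + 4·{l} + {n} − 3·{p} − 2·{q} + {s} − {t} − 2·{w}

cycle:no boundary:no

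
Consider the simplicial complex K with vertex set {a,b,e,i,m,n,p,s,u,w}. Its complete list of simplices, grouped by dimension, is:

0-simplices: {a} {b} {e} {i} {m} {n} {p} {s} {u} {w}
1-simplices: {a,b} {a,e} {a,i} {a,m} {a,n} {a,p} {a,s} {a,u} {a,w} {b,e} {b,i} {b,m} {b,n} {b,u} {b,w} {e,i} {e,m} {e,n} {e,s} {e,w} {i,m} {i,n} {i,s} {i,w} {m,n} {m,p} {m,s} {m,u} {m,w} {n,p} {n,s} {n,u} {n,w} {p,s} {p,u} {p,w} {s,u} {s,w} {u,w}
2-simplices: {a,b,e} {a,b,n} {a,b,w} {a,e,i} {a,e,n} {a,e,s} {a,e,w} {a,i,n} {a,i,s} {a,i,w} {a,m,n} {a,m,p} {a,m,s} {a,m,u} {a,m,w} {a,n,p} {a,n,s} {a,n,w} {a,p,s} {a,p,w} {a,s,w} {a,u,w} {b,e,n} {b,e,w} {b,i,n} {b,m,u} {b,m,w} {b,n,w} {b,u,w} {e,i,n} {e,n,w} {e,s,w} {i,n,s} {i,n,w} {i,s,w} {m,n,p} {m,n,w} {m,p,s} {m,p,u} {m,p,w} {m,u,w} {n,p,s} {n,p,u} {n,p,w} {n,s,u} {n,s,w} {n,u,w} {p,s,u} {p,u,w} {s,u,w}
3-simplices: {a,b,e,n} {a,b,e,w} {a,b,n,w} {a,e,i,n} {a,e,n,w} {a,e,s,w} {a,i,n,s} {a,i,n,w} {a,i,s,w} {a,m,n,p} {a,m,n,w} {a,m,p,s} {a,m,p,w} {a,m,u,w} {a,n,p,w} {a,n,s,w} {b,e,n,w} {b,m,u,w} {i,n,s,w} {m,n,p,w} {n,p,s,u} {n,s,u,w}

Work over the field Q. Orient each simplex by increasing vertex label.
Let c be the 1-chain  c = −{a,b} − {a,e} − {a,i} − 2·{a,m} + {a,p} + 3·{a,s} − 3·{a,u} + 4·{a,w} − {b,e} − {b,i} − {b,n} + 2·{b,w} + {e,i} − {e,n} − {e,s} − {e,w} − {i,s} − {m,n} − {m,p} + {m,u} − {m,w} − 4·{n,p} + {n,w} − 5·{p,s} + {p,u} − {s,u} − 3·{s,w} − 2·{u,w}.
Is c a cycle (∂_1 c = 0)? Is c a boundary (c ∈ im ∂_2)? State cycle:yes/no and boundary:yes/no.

n_0=10 n_1=39 n_2=50 n_3=22  [Q]
∂1: piv[ab,ae,ai,am,an,ap,as,au,aw] rk=9  ker:be,bi,bm,bn,bu,bw,ei,em,en,es,ew,im,in,is,iw,mn,mp,ms,mu,mw,np,ns,nu,nw,ps,pu,pw,su,sw,uw
∂2: piv[abe,abn,abw,aei,aen,aes,aew,ain,ais,aiw,amn,amp,ams,amu,amw,anp,ans,anw,aps,apw,asw,auw,bin,bmu,bmw,mpu,npu,nsu] rk=28  ker:ben,bew,bnw,buw,ein,enw,esw,ins,inw,isw,mnp,mnw,mps,mpw,muw,nps,npw,nsw,nuw,psu,puw,suw
∂3: piv[aben,abew,abnw,aein,aenw,aesw,ains,ainw,aisw,amnp,amnw,amps,ampw,amuw,anpw,answ,bmuw,npsu,nsuw] rk=19  ker:benw,insw,mnpw
∂1c = 0
c vs im∂2: reduces to 0 ⇒ boundary

cycle:yes boundary:yes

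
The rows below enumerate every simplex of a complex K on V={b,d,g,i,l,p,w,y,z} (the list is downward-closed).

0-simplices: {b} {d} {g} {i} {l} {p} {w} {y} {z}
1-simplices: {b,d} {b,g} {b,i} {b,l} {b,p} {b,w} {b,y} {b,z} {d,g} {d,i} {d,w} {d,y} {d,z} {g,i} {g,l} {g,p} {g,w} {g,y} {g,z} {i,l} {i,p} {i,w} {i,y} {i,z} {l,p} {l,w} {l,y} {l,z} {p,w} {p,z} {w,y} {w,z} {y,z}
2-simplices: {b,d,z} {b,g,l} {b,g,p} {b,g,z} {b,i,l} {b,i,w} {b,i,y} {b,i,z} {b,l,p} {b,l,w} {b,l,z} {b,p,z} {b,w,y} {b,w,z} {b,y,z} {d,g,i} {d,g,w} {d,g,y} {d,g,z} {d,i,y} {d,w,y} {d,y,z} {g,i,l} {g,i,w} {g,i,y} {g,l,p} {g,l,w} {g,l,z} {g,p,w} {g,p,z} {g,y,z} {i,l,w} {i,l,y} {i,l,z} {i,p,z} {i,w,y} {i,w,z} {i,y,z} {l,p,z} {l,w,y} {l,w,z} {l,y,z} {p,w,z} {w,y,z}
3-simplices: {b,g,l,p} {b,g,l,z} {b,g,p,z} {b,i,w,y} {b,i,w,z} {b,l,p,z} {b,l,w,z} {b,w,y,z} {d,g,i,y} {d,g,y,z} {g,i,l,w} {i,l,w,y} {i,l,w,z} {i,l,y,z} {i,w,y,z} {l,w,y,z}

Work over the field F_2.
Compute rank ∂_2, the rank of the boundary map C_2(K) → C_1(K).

rank∂_2=25

n_0=9 n_1=33 n_2=44 n_3=16  [Z2]
∂1: piv[bd,bg,bi,bl,bp,bw,by,bz] rk=8  ker:dg,di,dw,dy,dz,gi,gl,gp,gw,gy,gz,il,ip,iw,iy,iz,lp,lw,ly,lz,pw,pz,wy,wz,yz
∂2: piv[bdz,bgl,bgp,bgz,bil,biw,biy,biz,blp,blw,blz,bpz,bwy,bwz,byz,dgi,dgw,dgy,dgz,diy,dwy,dyz,gpw,ily,ipz] rk=25  ker:gil,giw,giy,glp,glw,glz,gpz,gyz,ilw,ilz,iwy,iwz,iyz,lpz,lwy,lwz,lyz,pwz,wyz
∂3: piv[bglp,bglz,bgpz,biwy,biwz,blpz,blwz,bwyz,dgiy,dgyz,gilw,ilwy,ilwz,ilyz,iwyz] rk=15  ker:lwyz
rk∂_2=25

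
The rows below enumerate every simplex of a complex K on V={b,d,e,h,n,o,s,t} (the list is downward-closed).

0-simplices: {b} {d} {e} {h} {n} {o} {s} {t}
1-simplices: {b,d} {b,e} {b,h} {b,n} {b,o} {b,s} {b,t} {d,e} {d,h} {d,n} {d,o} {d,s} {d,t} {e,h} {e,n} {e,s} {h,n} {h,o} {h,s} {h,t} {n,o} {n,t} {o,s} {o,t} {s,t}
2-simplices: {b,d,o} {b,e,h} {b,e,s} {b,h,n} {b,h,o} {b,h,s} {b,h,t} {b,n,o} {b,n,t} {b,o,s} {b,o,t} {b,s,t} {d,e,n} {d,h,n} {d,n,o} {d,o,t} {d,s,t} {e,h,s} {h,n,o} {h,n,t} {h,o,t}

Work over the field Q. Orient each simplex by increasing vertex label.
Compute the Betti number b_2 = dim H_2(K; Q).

n_0=8 n_1=25 n_2=21  [Q]
∂1: piv[bd,be,bh,bn,bo,bs,bt] rk=7  ker:de,dh,dn,do,ds,dt,eh,en,es,hn,ho,hs,ht,no,nt,os,ot,st
∂2: piv[bdo,beh,bes,bhn,bho,bhs,bht,bno,bnt,bos,bot,bst,den,dhn,dno,dot,dst] rk=17  ker:ehs,hno,hnt,hot
b_2=(21−17)−0=4

b_2=4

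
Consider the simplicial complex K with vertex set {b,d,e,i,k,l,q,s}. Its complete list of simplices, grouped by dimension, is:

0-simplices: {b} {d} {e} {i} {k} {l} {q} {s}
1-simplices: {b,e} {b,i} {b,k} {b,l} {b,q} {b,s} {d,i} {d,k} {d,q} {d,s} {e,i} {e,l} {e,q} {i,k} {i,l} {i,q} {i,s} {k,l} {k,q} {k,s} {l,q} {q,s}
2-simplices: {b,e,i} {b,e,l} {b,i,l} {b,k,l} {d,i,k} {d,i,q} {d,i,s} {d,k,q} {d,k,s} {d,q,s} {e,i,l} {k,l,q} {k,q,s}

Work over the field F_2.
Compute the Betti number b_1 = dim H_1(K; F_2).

b_1=4

n_0=8 n_1=22 n_2=13  [Z2]
∂1: piv[be,bi,bk,bl,bq,bs,di] rk=7  ker:dk,dq,ds,ei,el,eq,ik,il,iq,is,kl,kq,ks,lq,qs
∂2: piv[bei,bel,bil,bkl,dik,diq,dis,dkq,dks,dqs,klq] rk=11  ker:eil,kqs
b_1=(22−7)−11=4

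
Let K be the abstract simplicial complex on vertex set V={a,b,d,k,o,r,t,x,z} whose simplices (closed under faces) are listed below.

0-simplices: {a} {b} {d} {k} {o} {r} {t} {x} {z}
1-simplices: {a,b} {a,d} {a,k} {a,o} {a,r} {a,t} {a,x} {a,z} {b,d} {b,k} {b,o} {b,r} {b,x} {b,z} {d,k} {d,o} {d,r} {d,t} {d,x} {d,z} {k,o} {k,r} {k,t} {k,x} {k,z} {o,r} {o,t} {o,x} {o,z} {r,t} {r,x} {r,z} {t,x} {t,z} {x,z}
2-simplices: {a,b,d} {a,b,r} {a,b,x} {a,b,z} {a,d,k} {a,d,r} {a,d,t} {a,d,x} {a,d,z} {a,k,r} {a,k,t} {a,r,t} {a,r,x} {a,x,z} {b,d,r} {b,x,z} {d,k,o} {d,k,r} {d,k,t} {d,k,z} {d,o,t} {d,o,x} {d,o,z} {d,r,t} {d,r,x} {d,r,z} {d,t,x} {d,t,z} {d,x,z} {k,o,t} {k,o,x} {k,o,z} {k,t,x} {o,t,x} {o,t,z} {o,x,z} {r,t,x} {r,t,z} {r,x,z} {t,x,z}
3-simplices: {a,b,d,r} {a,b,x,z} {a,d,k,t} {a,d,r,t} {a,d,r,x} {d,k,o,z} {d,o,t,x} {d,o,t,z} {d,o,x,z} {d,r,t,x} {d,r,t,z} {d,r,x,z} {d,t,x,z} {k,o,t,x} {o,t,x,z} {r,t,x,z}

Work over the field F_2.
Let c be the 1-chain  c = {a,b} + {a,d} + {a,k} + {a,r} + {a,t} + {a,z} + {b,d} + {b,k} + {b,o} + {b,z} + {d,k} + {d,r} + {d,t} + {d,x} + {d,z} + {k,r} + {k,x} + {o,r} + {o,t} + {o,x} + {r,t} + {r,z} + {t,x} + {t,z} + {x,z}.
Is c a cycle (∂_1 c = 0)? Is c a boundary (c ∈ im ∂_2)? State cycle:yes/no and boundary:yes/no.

cycle:no boundary:no

n_0=9 n_1=35 n_2=40 n_3=16  [Z2]
∂1: piv[ab,ad,ak,ao,ar,at,ax,az] rk=8  ker:bd,bk,bo,br,bx,bz,dk,do,dr,dt,dx,dz,ko,kr,kt,kx,kz,or,ot,ox,oz,rt,rx,rz,tx,tz,xz
∂2: piv[abd,abr,abx,abz,adk,adr,adt,adx,adz,akr,akt,art,arx,axz,dko,dkz,dot,dox,doz,drz,dtx,dtz,kox] rk=23  ker:bdr,bxz,dkr,dkt,drt,drx,dxz,kot,koz,ktx,otx,otz,oxz,rtx,rtz,rxz,txz
∂3: piv[abdr,abxz,adkt,adrt,adrx,dkoz,dotx,dotz,doxz,drtx,drtz,drxz,dtxz,kotx] rk=14  ker:otxz,rtxz
∂1c = {b} + {d} + {k} + {x}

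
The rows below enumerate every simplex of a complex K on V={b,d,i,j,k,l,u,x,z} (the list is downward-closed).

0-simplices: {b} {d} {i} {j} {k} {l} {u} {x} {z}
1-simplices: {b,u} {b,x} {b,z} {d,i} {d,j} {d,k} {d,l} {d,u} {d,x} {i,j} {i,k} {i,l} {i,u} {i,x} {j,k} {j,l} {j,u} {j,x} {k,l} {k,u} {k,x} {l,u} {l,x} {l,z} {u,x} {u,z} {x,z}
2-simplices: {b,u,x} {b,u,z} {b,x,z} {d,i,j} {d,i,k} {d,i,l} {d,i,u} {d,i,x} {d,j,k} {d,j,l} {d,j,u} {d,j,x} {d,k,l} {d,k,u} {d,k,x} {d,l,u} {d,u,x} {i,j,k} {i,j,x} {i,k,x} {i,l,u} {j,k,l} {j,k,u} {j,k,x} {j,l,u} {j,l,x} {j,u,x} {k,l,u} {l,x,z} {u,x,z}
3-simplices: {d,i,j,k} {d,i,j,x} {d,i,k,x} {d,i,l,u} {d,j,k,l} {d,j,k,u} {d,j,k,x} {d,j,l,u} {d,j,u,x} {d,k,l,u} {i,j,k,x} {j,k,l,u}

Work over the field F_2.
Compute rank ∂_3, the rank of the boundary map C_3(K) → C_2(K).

n_0=9 n_1=27 n_2=30 n_3=12  [Z2]
∂1: piv[bu,bx,bz,di,dj,dk,dl,du] rk=8  ker:dx,ij,ik,il,iu,ix,jk,jl,ju,jx,kl,ku,kx,lu,lx,lz,ux,uz,xz
∂2: piv[bux,buz,bxz,dij,dik,dil,diu,dix,djk,djl,dju,djx,dkl,dku,dkx,dlu,dux,jlx,lxz] rk=19  ker:ijk,ijx,ikx,ilu,jkl,jku,jkx,jlu,jux,klu,uxz
∂3: piv[dijk,dijx,dikx,dilu,djkl,djku,djkx,djlu,djux,dklu] rk=10  ker:ijkx,jklu
rk∂_3=10

rank∂_3=10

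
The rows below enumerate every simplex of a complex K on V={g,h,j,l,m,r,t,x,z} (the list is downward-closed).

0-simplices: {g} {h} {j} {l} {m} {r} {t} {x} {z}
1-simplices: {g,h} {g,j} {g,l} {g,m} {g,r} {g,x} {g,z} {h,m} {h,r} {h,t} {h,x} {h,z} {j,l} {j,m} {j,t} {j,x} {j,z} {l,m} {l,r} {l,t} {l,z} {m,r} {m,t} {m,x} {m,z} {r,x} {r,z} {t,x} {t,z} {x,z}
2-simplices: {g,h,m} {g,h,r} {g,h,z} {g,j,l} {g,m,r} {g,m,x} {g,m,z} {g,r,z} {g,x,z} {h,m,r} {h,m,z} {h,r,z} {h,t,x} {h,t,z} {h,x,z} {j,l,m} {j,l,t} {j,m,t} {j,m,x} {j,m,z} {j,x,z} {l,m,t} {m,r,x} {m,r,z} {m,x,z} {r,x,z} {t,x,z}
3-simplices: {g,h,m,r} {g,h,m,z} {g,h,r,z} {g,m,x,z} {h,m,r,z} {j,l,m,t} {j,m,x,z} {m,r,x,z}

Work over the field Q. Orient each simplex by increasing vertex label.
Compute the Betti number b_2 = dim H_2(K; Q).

n_0=9 n_1=30 n_2=27 n_3=8  [Q]
∂1: piv[gh,gj,gl,gm,gr,gx,gz,ht] rk=8  ker:hm,hr,hx,hz,jl,jm,jt,jx,jz,lm,lr,lt,lz,mr,mt,mx,mz,rx,rz,tx,tz,xz
∂2: piv[ghm,ghr,ghz,gjl,gmr,gmx,gmz,grz,gxz,htx,htz,hxz,jlm,jlt,jmt,jmx,jmz,mrx] rk=18  ker:hmr,hmz,hrz,jxz,lmt,mrz,mxz,rxz,txz
∂3: piv[ghmr,ghmz,ghrz,gmxz,hmrz,jlmt,jmxz,mrxz] rk=8
b_2=(27−18)−8=1

b_2=1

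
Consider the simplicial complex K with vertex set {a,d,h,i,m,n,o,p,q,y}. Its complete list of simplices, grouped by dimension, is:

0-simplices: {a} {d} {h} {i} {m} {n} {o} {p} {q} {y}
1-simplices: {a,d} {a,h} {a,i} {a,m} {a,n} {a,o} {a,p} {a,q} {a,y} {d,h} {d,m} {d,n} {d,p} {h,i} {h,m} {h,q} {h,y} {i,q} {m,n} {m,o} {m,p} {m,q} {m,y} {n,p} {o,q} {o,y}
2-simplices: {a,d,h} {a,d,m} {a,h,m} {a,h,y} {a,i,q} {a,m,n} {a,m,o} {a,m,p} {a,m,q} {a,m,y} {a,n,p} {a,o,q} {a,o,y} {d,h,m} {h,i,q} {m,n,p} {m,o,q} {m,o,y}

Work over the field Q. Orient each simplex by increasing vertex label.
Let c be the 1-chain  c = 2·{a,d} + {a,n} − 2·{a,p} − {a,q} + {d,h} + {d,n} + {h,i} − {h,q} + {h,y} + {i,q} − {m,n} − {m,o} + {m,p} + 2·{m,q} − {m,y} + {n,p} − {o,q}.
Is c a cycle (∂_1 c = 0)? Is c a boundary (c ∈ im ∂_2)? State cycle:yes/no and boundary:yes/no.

cycle:yes boundary:no

n_0=10 n_1=26 n_2=18  [Q]
∂1: piv[ad,ah,ai,am,an,ao,ap,aq,ay] rk=9  ker:dh,dm,dn,dp,hi,hm,hq,hy,iq,mn,mo,mp,mq,my,np,oq,oy
∂2: piv[adh,adm,ahm,ahy,aiq,amn,amo,amp,amq,amy,anp,aoq,aoy,hiq] rk=14  ker:dhm,mnp,moq,moy
∂1c = 0
c vs im∂2: residual ≠ 0 ⇒ not boundary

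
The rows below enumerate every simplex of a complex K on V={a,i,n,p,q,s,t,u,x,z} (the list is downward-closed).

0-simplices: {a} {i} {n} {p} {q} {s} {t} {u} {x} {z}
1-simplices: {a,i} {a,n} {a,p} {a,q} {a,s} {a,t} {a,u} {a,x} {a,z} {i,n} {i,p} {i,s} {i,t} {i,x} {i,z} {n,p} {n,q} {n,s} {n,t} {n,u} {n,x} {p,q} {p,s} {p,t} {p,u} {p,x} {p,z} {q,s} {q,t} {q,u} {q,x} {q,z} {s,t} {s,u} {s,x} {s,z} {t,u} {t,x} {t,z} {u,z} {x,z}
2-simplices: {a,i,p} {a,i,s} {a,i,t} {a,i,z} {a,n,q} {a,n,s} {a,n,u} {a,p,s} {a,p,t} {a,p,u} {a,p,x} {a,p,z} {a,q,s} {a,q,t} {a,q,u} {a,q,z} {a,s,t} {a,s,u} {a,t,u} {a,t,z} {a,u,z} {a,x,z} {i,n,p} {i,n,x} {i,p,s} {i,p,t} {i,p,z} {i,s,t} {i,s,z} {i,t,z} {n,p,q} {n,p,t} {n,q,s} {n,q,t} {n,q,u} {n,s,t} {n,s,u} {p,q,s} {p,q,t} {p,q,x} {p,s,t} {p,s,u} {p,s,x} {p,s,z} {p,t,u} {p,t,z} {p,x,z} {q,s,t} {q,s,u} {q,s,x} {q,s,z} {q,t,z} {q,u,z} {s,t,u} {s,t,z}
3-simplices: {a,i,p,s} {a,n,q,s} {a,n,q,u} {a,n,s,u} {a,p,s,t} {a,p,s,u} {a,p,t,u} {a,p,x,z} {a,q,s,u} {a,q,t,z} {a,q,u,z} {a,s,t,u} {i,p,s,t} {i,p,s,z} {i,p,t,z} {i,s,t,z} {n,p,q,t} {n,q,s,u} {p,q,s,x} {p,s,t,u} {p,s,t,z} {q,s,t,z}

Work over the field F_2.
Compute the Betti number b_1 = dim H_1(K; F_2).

n_0=10 n_1=41 n_2=55 n_3=22  [Z2]
∂1: piv[ai,an,ap,aq,as,at,au,ax,az] rk=9  ker:in,ip,is,it,ix,iz,np,nq,ns,nt,nu,nx,pq,ps,pt,pu,px,pz,qs,qt,qu,qx,qz,st,su,sx,sz,tu,tx,tz,uz,xz
∂2: piv[aip,ais,ait,aiz,anq,ans,anu,aps,apt,apu,apx,apz,aqs,aqt,aqu,aqz,ast,asu,atu,atz,auz,axz,inp,inx,isz,npq,npt,nqt,pqx,psx] rk=30  ker:ips,ipt,ipz,ist,itz,nqs,nqu,nst,nsu,pqs,pqt,pst,psu,psz,ptu,ptz,pxz,qst,qsu,qsx,qsz,qtz,quz,stu,stz
∂3: piv[aips,anqs,anqu,ansu,apst,apsu,aptu,apxz,aqsu,aqtz,aquz,astu,ipst,ipsz,iptz,istz,npqt,pqsx,qstz] rk=19  ker:nqsu,pstu,pstz
b_1=(41−9)−30=2

b_1=2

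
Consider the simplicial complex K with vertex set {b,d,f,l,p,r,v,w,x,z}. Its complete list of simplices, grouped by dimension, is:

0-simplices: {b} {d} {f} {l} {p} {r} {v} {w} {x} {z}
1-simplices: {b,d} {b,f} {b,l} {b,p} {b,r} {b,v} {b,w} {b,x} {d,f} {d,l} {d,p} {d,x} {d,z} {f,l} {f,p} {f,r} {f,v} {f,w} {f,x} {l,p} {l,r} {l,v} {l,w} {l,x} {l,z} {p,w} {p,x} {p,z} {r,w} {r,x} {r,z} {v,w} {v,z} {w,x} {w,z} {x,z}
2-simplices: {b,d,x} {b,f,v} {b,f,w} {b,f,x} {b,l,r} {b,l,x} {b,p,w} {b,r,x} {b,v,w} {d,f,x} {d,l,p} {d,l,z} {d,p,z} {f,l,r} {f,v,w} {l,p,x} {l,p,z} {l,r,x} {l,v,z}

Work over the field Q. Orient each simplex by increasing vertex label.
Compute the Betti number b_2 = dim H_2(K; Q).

b_2=3

n_0=10 n_1=36 n_2=19  [Q]
∂1: piv[bd,bf,bl,bp,br,bv,bw,bx,dz] rk=9  ker:df,dl,dp,dx,fl,fp,fr,fv,fw,fx,lp,lr,lv,lw,lx,lz,pw,px,pz,rw,rx,rz,vw,vz,wx,wz,xz
∂2: piv[bdx,bfv,bfw,bfx,blr,blx,bpw,brx,bvw,dfx,dlp,dlz,dpz,flr,lpx,lvz] rk=16  ker:fvw,lpz,lrx
b_2=(19−16)−0=3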